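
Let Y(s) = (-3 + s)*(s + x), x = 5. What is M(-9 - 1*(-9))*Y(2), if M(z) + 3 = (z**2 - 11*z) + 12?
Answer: -63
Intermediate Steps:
Y(s) = (-3 + s)*(5 + s) (Y(s) = (-3 + s)*(s + 5) = (-3 + s)*(5 + s))
M(z) = 9 + z**2 - 11*z (M(z) = -3 + ((z**2 - 11*z) + 12) = -3 + (12 + z**2 - 11*z) = 9 + z**2 - 11*z)
M(-9 - 1*(-9))*Y(2) = (9 + (-9 - 1*(-9))**2 - 11*(-9 - 1*(-9)))*(-15 + 2**2 + 2*2) = (9 + (-9 + 9)**2 - 11*(-9 + 9))*(-15 + 4 + 4) = (9 + 0**2 - 11*0)*(-7) = (9 + 0 + 0)*(-7) = 9*(-7) = -63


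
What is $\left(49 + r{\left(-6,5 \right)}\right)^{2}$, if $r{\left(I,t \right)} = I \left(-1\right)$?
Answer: $3025$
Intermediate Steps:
$r{\left(I,t \right)} = - I$
$\left(49 + r{\left(-6,5 \right)}\right)^{2} = \left(49 - -6\right)^{2} = \left(49 + 6\right)^{2} = 55^{2} = 3025$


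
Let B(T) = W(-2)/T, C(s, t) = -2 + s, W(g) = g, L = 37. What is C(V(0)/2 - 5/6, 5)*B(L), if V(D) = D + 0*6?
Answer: 17/111 ≈ 0.15315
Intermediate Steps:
V(D) = D (V(D) = D + 0 = D)
B(T) = -2/T
C(V(0)/2 - 5/6, 5)*B(L) = (-2 + (0/2 - 5/6))*(-2/37) = (-2 + (0*(½) - 5*⅙))*(-2*1/37) = (-2 + (0 - ⅚))*(-2/37) = (-2 - ⅚)*(-2/37) = -17/6*(-2/37) = 17/111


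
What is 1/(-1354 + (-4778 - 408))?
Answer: -1/6540 ≈ -0.00015291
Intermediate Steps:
1/(-1354 + (-4778 - 408)) = 1/(-1354 - 5186) = 1/(-6540) = -1/6540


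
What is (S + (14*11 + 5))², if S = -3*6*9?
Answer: 9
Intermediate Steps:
S = -162 (S = -18*9 = -162)
(S + (14*11 + 5))² = (-162 + (14*11 + 5))² = (-162 + (154 + 5))² = (-162 + 159)² = (-3)² = 9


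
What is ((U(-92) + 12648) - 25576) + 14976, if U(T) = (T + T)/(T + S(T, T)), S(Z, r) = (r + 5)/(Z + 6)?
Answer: 16041424/7825 ≈ 2050.0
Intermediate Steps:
S(Z, r) = (5 + r)/(6 + Z)
U(T) = 2*T/(T + (5 + T)/(6 + T)) (U(T) = (T + T)/(T + (5 + T)/(6 + T)) = (2*T)/(T + (5 + T)/(6 + T)) = 2*T/(T + (5 + T)/(6 + T)))
((U(-92) + 12648) - 25576) + 14976 = ((2*(-92)*(6 - 92)/(5 - 92 - 92*(6 - 92)) + 12648) - 25576) + 14976 = ((2*(-92)*(-86)/(5 - 92 - 92*(-86)) + 12648) - 25576) + 14976 = ((2*(-92)*(-86)/(5 - 92 + 7912) + 12648) - 25576) + 14976 = ((2*(-92)*(-86)/7825 + 12648) - 25576) + 14976 = ((2*(-92)*(1/7825)*(-86) + 12648) - 25576) + 14976 = ((15824/7825 + 12648) - 25576) + 14976 = (98986424/7825 - 25576) + 14976 = -101145776/7825 + 14976 = 16041424/7825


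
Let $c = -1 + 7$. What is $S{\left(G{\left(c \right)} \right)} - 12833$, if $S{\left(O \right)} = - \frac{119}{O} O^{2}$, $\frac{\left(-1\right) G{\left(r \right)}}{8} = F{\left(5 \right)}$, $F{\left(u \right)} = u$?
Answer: $-8073$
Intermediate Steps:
$c = 6$
$G{\left(r \right)} = -40$ ($G{\left(r \right)} = \left(-8\right) 5 = -40$)
$S{\left(O \right)} = - 119 O$
$S{\left(G{\left(c \right)} \right)} - 12833 = \left(-119\right) \left(-40\right) - 12833 = 4760 - 12833 = -8073$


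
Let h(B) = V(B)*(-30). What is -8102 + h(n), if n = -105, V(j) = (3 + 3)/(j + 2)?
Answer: -834326/103 ≈ -8100.3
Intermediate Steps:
V(j) = 6/(2 + j)
h(B) = -180/(2 + B) (h(B) = (6/(2 + B))*(-30) = -180/(2 + B))
-8102 + h(n) = -8102 - 180/(2 - 105) = -8102 - 180/(-103) = -8102 - 180*(-1/103) = -8102 + 180/103 = -834326/103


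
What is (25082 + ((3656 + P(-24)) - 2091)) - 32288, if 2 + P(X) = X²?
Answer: -5067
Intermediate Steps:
P(X) = -2 + X²
(25082 + ((3656 + P(-24)) - 2091)) - 32288 = (25082 + ((3656 + (-2 + (-24)²)) - 2091)) - 32288 = (25082 + ((3656 + (-2 + 576)) - 2091)) - 32288 = (25082 + ((3656 + 574) - 2091)) - 32288 = (25082 + (4230 - 2091)) - 32288 = (25082 + 2139) - 32288 = 27221 - 32288 = -5067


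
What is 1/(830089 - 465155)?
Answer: 1/364934 ≈ 2.7402e-6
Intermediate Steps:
1/(830089 - 465155) = 1/364934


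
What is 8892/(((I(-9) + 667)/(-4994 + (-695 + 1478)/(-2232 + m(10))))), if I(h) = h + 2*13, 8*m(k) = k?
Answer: -579339722/8923 ≈ -64927.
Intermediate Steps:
m(k) = k/8
I(h) = 26 + h (I(h) = h + 26 = 26 + h)
8892/(((I(-9) + 667)/(-4994 + (-695 + 1478)/(-2232 + m(10))))) = 8892/((((26 - 9) + 667)/(-4994 + (-695 + 1478)/(-2232 + (1/8)*10)))) = 8892/(((17 + 667)/(-4994 + 783/(-2232 + 5/4)))) = 8892/((684/(-4994 + 783/(-8923/4)))) = 8892/((684/(-4994 + 783*(-4/8923)))) = 8892/((684/(-4994 - 3132/8923))) = 8892/((684/(-44564594/8923))) = 8892/((684*(-8923/44564594))) = 8892/(-3051666/22282297) = 8892*(-22282297/3051666) = -579339722/8923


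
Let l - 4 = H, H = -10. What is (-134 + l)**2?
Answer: 19600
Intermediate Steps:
l = -6 (l = 4 - 10 = -6)
(-134 + l)**2 = (-134 - 6)**2 = (-140)**2 = 19600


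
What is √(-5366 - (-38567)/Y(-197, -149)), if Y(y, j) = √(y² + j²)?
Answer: √(-19973433056600 + 2352972670*√61010)/61010 ≈ 72.179*I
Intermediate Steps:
Y(y, j) = √(j² + y²)
√(-5366 - (-38567)/Y(-197, -149)) = √(-5366 - (-38567)/(√((-149)² + (-197)²))) = √(-5366 - (-38567)/(√(22201 + 38809))) = √(-5366 - (-38567)/(√61010)) = √(-5366 - (-38567)*√61010/61010) = √(-5366 + 38567*√61010/61010)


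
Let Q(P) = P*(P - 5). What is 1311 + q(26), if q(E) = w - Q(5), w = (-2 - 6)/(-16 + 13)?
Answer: 3941/3 ≈ 1313.7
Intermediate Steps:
Q(P) = P*(-5 + P)
w = 8/3 (w = -8/(-3) = -8*(-1/3) = 8/3 ≈ 2.6667)
q(E) = 8/3 (q(E) = 8/3 - 5*(-5 + 5) = 8/3 - 5*0 = 8/3 - 1*0 = 8/3 + 0 = 8/3)
1311 + q(26) = 1311 + 8/3 = 3941/3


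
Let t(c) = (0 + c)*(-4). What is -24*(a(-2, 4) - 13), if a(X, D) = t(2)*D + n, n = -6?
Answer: 1224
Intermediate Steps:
t(c) = -4*c (t(c) = c*(-4) = -4*c)
a(X, D) = -6 - 8*D (a(X, D) = (-4*2)*D - 6 = -8*D - 6 = -6 - 8*D)
-24*(a(-2, 4) - 13) = -24*((-6 - 8*4) - 13) = -24*((-6 - 32) - 13) = -24*(-38 - 13) = -24*(-51) = 1224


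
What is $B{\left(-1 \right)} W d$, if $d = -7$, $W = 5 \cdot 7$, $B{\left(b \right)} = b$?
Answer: $245$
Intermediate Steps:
$W = 35$
$B{\left(-1 \right)} W d = \left(-1\right) 35 \left(-7\right) = \left(-35\right) \left(-7\right) = 245$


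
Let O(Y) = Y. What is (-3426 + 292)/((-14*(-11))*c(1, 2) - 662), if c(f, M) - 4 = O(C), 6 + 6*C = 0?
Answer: 1567/100 ≈ 15.670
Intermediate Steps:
C = -1 (C = -1 + (⅙)*0 = -1 + 0 = -1)
c(f, M) = 3 (c(f, M) = 4 - 1 = 3)
(-3426 + 292)/((-14*(-11))*c(1, 2) - 662) = (-3426 + 292)/(-14*(-11)*3 - 662) = -3134/(154*3 - 662) = -3134/(462 - 662) = -3134/(-200) = -3134*(-1/200) = 1567/100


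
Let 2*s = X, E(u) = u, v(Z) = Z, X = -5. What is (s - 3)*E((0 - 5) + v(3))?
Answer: 11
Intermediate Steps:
s = -5/2 (s = (½)*(-5) = -5/2 ≈ -2.5000)
(s - 3)*E((0 - 5) + v(3)) = (-5/2 - 3)*((0 - 5) + 3) = -11*(-5 + 3)/2 = -11/2*(-2) = 11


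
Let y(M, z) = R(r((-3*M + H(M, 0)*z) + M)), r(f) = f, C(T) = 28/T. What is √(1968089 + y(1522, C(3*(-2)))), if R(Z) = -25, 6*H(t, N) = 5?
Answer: 8*√30751 ≈ 1402.9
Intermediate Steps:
H(t, N) = ⅚ (H(t, N) = (⅙)*5 = ⅚)
y(M, z) = -25
√(1968089 + y(1522, C(3*(-2)))) = √(1968089 - 25) = √1968064 = 8*√30751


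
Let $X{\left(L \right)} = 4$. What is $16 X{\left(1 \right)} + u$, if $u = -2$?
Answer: $62$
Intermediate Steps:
$16 X{\left(1 \right)} + u = 16 \cdot 4 - 2 = 64 - 2 = 62$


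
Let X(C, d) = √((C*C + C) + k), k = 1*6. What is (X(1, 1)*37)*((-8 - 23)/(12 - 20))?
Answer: 1147*√2/4 ≈ 405.53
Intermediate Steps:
k = 6
X(C, d) = √(6 + C + C²) (X(C, d) = √((C*C + C) + 6) = √((C² + C) + 6) = √((C + C²) + 6) = √(6 + C + C²))
(X(1, 1)*37)*((-8 - 23)/(12 - 20)) = (√(6 + 1 + 1²)*37)*((-8 - 23)/(12 - 20)) = (√(6 + 1 + 1)*37)*(-31/(-8)) = (√8*37)*(-31*(-⅛)) = ((2*√2)*37)*(31/8) = (74*√2)*(31/8) = 1147*√2/4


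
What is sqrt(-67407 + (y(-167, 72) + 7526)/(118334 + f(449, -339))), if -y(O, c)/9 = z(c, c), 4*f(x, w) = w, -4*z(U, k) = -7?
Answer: I*sqrt(6281005911386)/9653 ≈ 259.63*I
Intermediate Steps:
z(U, k) = 7/4 (z(U, k) = -1/4*(-7) = 7/4)
f(x, w) = w/4
y(O, c) = -63/4 (y(O, c) = -9*7/4 = -63/4)
sqrt(-67407 + (y(-167, 72) + 7526)/(118334 + f(449, -339))) = sqrt(-67407 + (-63/4 + 7526)/(118334 + (1/4)*(-339))) = sqrt(-67407 + 30041/(4*(118334 - 339/4))) = sqrt(-67407 + 30041/(4*(472997/4))) = sqrt(-67407 + (30041/4)*(4/472997)) = sqrt(-67407 + 30041/472997) = sqrt(-31883278738/472997) = I*sqrt(6281005911386)/9653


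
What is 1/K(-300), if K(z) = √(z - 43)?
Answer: -I*√7/49 ≈ -0.053995*I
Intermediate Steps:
K(z) = √(-43 + z)
1/K(-300) = 1/(√(-43 - 300)) = 1/(√(-343)) = 1/(7*I*√7) = -I*√7/49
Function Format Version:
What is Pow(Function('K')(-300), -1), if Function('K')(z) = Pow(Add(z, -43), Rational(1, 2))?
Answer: Mul(Rational(-1, 49), I, Pow(7, Rational(1, 2))) ≈ Mul(-0.053995, I)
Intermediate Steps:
Function('K')(z) = Pow(Add(-43, z), Rational(1, 2))
Pow(Function('K')(-300), -1) = Pow(Pow(Add(-43, -300), Rational(1, 2)), -1) = Pow(Pow(-343, Rational(1, 2)), -1) = Pow(Mul(7, I, Pow(7, Rational(1, 2))), -1) = Mul(Rational(-1, 49), I, Pow(7, Rational(1, 2)))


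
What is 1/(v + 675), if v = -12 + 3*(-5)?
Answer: 1/648 ≈ 0.0015432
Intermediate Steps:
v = -27 (v = -12 - 15 = -27)
1/(v + 675) = 1/(-27 + 675) = 1/648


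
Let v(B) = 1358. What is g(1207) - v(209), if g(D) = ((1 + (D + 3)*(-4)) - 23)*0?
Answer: -1358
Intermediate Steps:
g(D) = 0 (g(D) = ((1 + (3 + D)*(-4)) - 23)*0 = ((1 + (-12 - 4*D)) - 23)*0 = ((-11 - 4*D) - 23)*0 = (-34 - 4*D)*0 = 0)
g(1207) - v(209) = 0 - 1*1358 = 0 - 1358 = -1358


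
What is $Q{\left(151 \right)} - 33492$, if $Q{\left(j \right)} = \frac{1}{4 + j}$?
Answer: $- \frac{5191259}{155} \approx -33492.0$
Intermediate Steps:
$Q{\left(151 \right)} - 33492 = \frac{1}{4 + 151} - 33492 = \frac{1}{155} - 33492 = - \frac{5191259}{155}$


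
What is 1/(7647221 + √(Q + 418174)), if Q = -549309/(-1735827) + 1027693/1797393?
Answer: 7953016286475399477/60818472724379922923225263 - √452287318277806504699472501898/60818472724379922923225263 ≈ 1.3076e-7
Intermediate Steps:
Q = 923740469516/1039987766337 (Q = -549309*(-1/1735827) + 1027693*(1/1797393) = 183103/578609 + 1027693/1797393 = 923740469516/1039987766337 ≈ 0.88822)
1/(7647221 + √(Q + 418174)) = 1/(7647221 + √(923740469516/1039987766337 + 418174)) = 1/(7647221 + √(434896767940678154/1039987766337)) = 1/(7647221 + √452287318277806504699472501898/1039987766337)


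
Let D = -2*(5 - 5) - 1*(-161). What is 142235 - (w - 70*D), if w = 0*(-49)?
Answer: 153505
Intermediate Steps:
w = 0
D = 161 (D = -2*0 + 161 = 0 + 161 = 161)
142235 - (w - 70*D) = 142235 - (0 - 70*161) = 142235 - (0 - 11270) = 142235 - 1*(-11270) = 142235 + 11270 = 153505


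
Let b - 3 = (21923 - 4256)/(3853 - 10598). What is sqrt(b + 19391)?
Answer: sqrt(882211350935)/6745 ≈ 139.25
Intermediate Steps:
b = 2568/6745 (b = 3 + (21923 - 4256)/(3853 - 10598) = 3 + 17667/(-6745) = 3 + 17667*(-1/6745) = 3 - 17667/6745 = 2568/6745 ≈ 0.38073)
sqrt(b + 19391) = sqrt(2568/6745 + 19391) = sqrt(130794863/6745) = sqrt(882211350935)/6745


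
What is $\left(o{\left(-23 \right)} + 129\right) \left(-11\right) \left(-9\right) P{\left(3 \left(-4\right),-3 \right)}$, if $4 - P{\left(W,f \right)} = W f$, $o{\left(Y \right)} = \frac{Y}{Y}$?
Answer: $-411840$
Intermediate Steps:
$o{\left(Y \right)} = 1$
$P{\left(W,f \right)} = 4 - W f$
$\left(o{\left(-23 \right)} + 129\right) \left(-11\right) \left(-9\right) P{\left(3 \left(-4\right),-3 \right)} = \left(1 + 129\right) \left(-11\right) \left(-9\right) \left(4 - 3 \left(-4\right) \left(-3\right)\right) = 130 \cdot 99 \left(4 - \left(-12\right) \left(-3\right)\right) = 130 \cdot 99 \left(4 - 36\right) = 130 \cdot 99 \left(-32\right) = 130 \left(-3168\right) = -411840$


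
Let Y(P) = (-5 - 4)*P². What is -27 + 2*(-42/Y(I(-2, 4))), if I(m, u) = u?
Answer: -317/12 ≈ -26.417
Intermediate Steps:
Y(P) = -9*P²
-27 + 2*(-42/Y(I(-2, 4))) = -27 + 2*(-42/((-9*4²))) = -27 + 2*(-42/((-9*16))) = -27 + 2*(-42/(-144)) = -27 + 2*(-42*(-1/144)) = -27 + 2*(7/24) = -27 + 7/12 = -317/12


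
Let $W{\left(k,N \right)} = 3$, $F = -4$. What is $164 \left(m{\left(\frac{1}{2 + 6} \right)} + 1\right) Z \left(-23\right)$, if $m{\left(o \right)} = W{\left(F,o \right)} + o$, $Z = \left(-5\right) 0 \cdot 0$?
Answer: $0$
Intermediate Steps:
$Z = 0$ ($Z = 0 \cdot 0 = 0$)
$m{\left(o \right)} = 3 + o$
$164 \left(m{\left(\frac{1}{2 + 6} \right)} + 1\right) Z \left(-23\right) = 164 \left(\left(3 + \frac{1}{2 + 6}\right) + 1\right) 0 \left(-23\right) = 164 \left(\left(3 + \frac{1}{8}\right) + 1\right) 0 \left(-23\right) = 164 \left(\frac{25}{8} + 1\right) 0 \left(-23\right) = 164 \cdot \frac{33}{8} \cdot 0 \left(-23\right) = 164 \cdot 0 \left(-23\right) = 0 \left(-23\right) = 0$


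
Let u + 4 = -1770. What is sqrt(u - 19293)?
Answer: I*sqrt(21067) ≈ 145.14*I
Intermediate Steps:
u = -1774 (u = -4 - 1770 = -1774)
sqrt(u - 19293) = sqrt(-1774 - 19293) = sqrt(-21067) = I*sqrt(21067)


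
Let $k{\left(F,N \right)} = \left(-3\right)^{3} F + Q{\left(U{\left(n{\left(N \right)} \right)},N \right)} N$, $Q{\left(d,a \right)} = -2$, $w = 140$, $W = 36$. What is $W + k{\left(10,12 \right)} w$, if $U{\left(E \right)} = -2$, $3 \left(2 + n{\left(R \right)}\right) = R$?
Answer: $-41124$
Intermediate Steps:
$n{\left(R \right)} = -2 + \frac{R}{3}$
$k{\left(F,N \right)} = - 27 F - 2 N$ ($k{\left(F,N \right)} = \left(-3\right)^{3} F - 2 N = - 27 F - 2 N$)
$W + k{\left(10,12 \right)} w = 36 + \left(\left(-27\right) 10 - 24\right) 140 = 36 + \left(-270 - 24\right) 140 = 36 - 41160 = -41124$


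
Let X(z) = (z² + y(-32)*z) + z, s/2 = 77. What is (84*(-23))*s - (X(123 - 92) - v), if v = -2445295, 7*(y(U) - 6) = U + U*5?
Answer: -19202055/7 ≈ -2.7432e+6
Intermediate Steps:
s = 154 (s = 2*77 = 154)
y(U) = 6 + 6*U/7 (y(U) = 6 + (U + U*5)/7 = 6 + (U + 5*U)/7 = 6 + (6*U)/7 = 6 + 6*U/7)
X(z) = z² - 143*z/7 (X(z) = (z² + (6 + (6/7)*(-32))*z) + z = (z² + (6 - 192/7)*z) + z = (z² - 150*z/7) + z = z² - 143*z/7)
(84*(-23))*s - (X(123 - 92) - v) = (84*(-23))*154 - ((123 - 92)*(-143 + 7*(123 - 92))/7 - 1*(-2445295)) = -1932*154 - ((⅐)*31*(-143 + 7*31) + 2445295) = -297528 - ((⅐)*31*(-143 + 217) + 2445295) = -297528 - ((⅐)*31*74 + 2445295) = -297528 - (2294/7 + 2445295) = -297528 - 1*17119359/7 = -297528 - 17119359/7 = -19202055/7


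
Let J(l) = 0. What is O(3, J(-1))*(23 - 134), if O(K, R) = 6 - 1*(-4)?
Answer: -1110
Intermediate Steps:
O(K, R) = 10 (O(K, R) = 6 + 4 = 10)
O(3, J(-1))*(23 - 134) = 10*(23 - 134) = 10*(-111) = -1110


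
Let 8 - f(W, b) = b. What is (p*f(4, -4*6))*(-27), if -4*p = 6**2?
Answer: 7776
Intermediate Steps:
f(W, b) = 8 - b
p = -9 (p = -1/4*6**2 = -1/4*36 = -9)
(p*f(4, -4*6))*(-27) = -9*(8 - (-4)*6)*(-27) = -9*(8 - 1*(-24))*(-27) = -9*(8 + 24)*(-27) = -9*32*(-27) = -288*(-27) = 7776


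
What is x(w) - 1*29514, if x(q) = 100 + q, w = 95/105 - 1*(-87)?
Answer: -615848/21 ≈ -29326.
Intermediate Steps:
w = 1846/21 (w = 95*(1/105) + 87 = 19/21 + 87 = 1846/21 ≈ 87.905)
x(w) - 1*29514 = (100 + 1846/21) - 1*29514 = 3946/21 - 29514 = -615848/21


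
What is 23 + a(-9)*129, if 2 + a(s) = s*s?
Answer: 10214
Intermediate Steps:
a(s) = -2 + s² (a(s) = -2 + s*s = -2 + s²)
23 + a(-9)*129 = 23 + (-2 + (-9)²)*129 = 23 + (-2 + 81)*129 = 23 + 79*129 = 23 + 10191 = 10214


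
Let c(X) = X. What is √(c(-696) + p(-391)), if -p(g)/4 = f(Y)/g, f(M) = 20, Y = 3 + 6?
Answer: 2*I*√26593474/391 ≈ 26.378*I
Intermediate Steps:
Y = 9
p(g) = -80/g
√(c(-696) + p(-391)) = √(-696 - 80/(-391)) = √(-696 - 80*(-1/391)) = √(-696 + 80/391) = √(-272056/391) = 2*I*√26593474/391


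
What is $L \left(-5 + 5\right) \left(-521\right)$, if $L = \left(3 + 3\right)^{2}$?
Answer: $0$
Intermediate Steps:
$L = 36$ ($L = 6^{2} = 36$)
$L \left(-5 + 5\right) \left(-521\right) = 36 \left(-5 + 5\right) \left(-521\right) = 36 \cdot 0 \left(-521\right) = 0 \left(-521\right) = 0$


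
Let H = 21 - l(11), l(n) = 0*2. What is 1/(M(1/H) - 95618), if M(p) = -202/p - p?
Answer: -21/2097061 ≈ -1.0014e-5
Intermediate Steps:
l(n) = 0
H = 21 (H = 21 - 1*0 = 21 + 0 = 21)
M(p) = -p - 202/p
1/(M(1/H) - 95618) = 1/((-1/21 - 202/(1/21)) - 95618) = 1/((-1*1/21 - 202/1/21) - 95618) = 1/((-1/21 - 202*21) - 95618) = 1/((-1/21 - 4242) - 95618) = 1/(-89083/21 - 95618) = 1/(-2097061/21) = -21/2097061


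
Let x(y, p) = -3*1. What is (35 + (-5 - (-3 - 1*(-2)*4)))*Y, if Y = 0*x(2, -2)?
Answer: 0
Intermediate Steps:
x(y, p) = -3
Y = 0 (Y = 0*(-3) = 0)
(35 + (-5 - (-3 - 1*(-2)*4)))*Y = (35 + (-5 - (-3 - 1*(-2)*4)))*0 = (35 + (-5 - (-3 + 2*4)))*0 = (35 + (-5 - (-3 + 8)))*0 = (35 + (-5 - 1*5))*0 = (35 + (-5 - 5))*0 = (35 - 10)*0 = 25*0 = 0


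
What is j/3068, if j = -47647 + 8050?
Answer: -39597/3068 ≈ -12.906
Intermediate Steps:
j = -39597
j/3068 = -39597/3068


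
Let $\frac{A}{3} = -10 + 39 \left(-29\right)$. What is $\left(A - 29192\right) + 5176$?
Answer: $-27439$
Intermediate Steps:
$A = -3423$ ($A = 3 \left(-10 + 39 \left(-29\right)\right) = 3 \left(-10 - 1131\right) = 3 \left(-1141\right) = -3423$)
$\left(A - 29192\right) + 5176 = \left(-3423 - 29192\right) + 5176 = -32615 + 5176 = -27439$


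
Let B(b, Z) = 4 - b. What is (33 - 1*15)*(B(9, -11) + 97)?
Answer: 1656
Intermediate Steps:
(33 - 1*15)*(B(9, -11) + 97) = (33 - 1*15)*((4 - 1*9) + 97) = (33 - 15)*((4 - 9) + 97) = 18*(-5 + 97) = 18*92 = 1656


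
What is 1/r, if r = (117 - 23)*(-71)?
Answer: -1/6674 ≈ -0.00014984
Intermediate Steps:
r = -6674 (r = 94*(-71) = -6674)
1/r = 1/(-6674) = -1/6674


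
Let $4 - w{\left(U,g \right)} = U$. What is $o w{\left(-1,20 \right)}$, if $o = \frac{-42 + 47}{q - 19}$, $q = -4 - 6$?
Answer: $- \frac{25}{29} \approx -0.86207$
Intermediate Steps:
$q = -10$
$w{\left(U,g \right)} = 4 - U$
$o = - \frac{5}{29}$ ($o = \frac{-42 + 47}{-10 - 19} = \frac{5}{-29} = 5 \left(- \frac{1}{29}\right) = - \frac{5}{29} \approx -0.17241$)
$o w{\left(-1,20 \right)} = - \frac{5 \left(4 - -1\right)}{29} = - \frac{5 \left(4 + 1\right)}{29} = \left(- \frac{5}{29}\right) 5 = - \frac{25}{29}$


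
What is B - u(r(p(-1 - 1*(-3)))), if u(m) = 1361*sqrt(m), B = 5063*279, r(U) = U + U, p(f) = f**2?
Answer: 1412577 - 2722*sqrt(2) ≈ 1.4087e+6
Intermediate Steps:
r(U) = 2*U
B = 1412577
B - u(r(p(-1 - 1*(-3)))) = 1412577 - 1361*sqrt(2*(-1 - 1*(-3))**2) = 1412577 - 1361*sqrt(2*(-1 + 3)**2) = 1412577 - 1361*sqrt(2*2**2) = 1412577 - 1361*sqrt(2*4) = 1412577 - 1361*sqrt(8) = 1412577 - 1361*2*sqrt(2) = 1412577 - 2722*sqrt(2)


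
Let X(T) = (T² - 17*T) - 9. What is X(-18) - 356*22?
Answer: -7211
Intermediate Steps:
X(T) = -9 + T² - 17*T
X(-18) - 356*22 = (-9 + (-18)² - 17*(-18)) - 356*22 = (-9 + 324 + 306) - 7832 = 621 - 7832 = -7211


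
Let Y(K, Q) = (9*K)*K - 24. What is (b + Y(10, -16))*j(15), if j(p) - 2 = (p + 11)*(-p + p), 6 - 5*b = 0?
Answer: 8772/5 ≈ 1754.4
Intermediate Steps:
b = 6/5 (b = 6/5 - ⅕*0 = 6/5 + 0 = 6/5 ≈ 1.2000)
Y(K, Q) = -24 + 9*K² (Y(K, Q) = 9*K² - 24 = -24 + 9*K²)
j(p) = 2 (j(p) = 2 + (p + 11)*(-p + p) = 2 + (11 + p)*0 = 2 + 0 = 2)
(b + Y(10, -16))*j(15) = (6/5 + (-24 + 9*10²))*2 = (6/5 + (-24 + 9*100))*2 = (6/5 + (-24 + 900))*2 = (6/5 + 876)*2 = (4386/5)*2 = 8772/5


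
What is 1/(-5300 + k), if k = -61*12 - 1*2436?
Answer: -1/8468 ≈ -0.00011809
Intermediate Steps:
k = -3168 (k = -732 - 2436 = -3168)
1/(-5300 + k) = 1/(-5300 - 3168) = 1/(-8468) = -1/8468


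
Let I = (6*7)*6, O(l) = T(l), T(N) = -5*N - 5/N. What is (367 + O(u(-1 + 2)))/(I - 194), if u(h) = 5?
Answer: 341/58 ≈ 5.8793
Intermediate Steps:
O(l) = -5*l - 5/l
I = 252 (I = 42*6 = 252)
(367 + O(u(-1 + 2)))/(I - 194) = (367 + (-5*5 - 5/5))/(252 - 194) = (367 + (-25 - 5*⅕))/58 = (367 + (-25 - 1))*(1/58) = (367 - 26)*(1/58) = 341*(1/58) = 341/58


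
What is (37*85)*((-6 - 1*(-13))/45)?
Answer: 4403/9 ≈ 489.22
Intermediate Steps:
(37*85)*((-6 - 1*(-13))/45) = 3145*((-6 + 13)*(1/45)) = 3145*(7*(1/45)) = 3145*(7/45) = 4403/9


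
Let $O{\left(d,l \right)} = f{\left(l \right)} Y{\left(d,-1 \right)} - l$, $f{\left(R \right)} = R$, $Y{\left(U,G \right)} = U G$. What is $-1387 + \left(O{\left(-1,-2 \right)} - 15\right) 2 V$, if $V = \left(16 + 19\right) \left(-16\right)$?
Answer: $15413$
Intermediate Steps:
$Y{\left(U,G \right)} = G U$
$O{\left(d,l \right)} = - l - d l$ ($O{\left(d,l \right)} = l \left(- d\right) - l = - d l - l = - l - d l$)
$V = -560$ ($V = 35 \left(-16\right) = -560$)
$-1387 + \left(O{\left(-1,-2 \right)} - 15\right) 2 V = -1387 + \left(- 2 \left(-1 - -1\right) - 15\right) 2 \left(-560\right) = -1387 + \left(- 2 \left(-1 + 1\right) - 15\right) 2 \left(-560\right) = -1387 + \left(\left(-2\right) 0 - 15\right) 2 \left(-560\right) = -1387 + \left(0 - 15\right) 2 \left(-560\right) = -1387 + \left(-15\right) 2 \left(-560\right) = -1387 - -16800 = -1387 + 16800 = 15413$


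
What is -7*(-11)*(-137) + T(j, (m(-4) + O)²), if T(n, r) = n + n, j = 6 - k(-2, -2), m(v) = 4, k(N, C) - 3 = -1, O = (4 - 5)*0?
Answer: -10541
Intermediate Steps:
O = 0 (O = -1*0 = 0)
k(N, C) = 2 (k(N, C) = 3 - 1 = 2)
j = 4 (j = 6 - 1*2 = 6 - 2 = 4)
T(n, r) = 2*n
-7*(-11)*(-137) + T(j, (m(-4) + O)²) = -7*(-11)*(-137) + 2*4 = 77*(-137) + 8 = -10549 + 8 = -10541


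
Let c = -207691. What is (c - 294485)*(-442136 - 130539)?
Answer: 287583640800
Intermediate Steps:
(c - 294485)*(-442136 - 130539) = (-207691 - 294485)*(-442136 - 130539) = -502176*(-572675) = 287583640800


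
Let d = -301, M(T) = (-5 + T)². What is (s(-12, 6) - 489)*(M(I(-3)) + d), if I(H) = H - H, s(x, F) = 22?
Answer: 128892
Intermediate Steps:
I(H) = 0
(s(-12, 6) - 489)*(M(I(-3)) + d) = (22 - 489)*((-5 + 0)² - 301) = -467*((-5)² - 301) = -467*(25 - 301) = -467*(-276) = 128892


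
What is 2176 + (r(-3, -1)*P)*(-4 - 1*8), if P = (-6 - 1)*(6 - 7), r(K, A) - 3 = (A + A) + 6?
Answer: 1588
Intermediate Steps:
r(K, A) = 9 + 2*A (r(K, A) = 3 + ((A + A) + 6) = 3 + (2*A + 6) = 3 + (6 + 2*A) = 9 + 2*A)
P = 7 (P = -7*(-1) = 7)
2176 + (r(-3, -1)*P)*(-4 - 1*8) = 2176 + ((9 + 2*(-1))*7)*(-4 - 1*8) = 2176 + ((9 - 2)*7)*(-4 - 8) = 2176 + (7*7)*(-12) = 2176 + 49*(-12) = 2176 - 588 = 1588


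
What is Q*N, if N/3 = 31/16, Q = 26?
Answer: 1209/8 ≈ 151.13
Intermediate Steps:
N = 93/16 (N = 3*(31/16) = 93/16 ≈ 5.8125)
Q*N = 26*(93/16) = 1209/8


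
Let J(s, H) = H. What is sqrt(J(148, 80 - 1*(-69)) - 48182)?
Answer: 9*I*sqrt(593) ≈ 219.16*I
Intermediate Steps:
sqrt(J(148, 80 - 1*(-69)) - 48182) = sqrt((80 - 1*(-69)) - 48182) = sqrt((80 + 69) - 48182) = sqrt(149 - 48182) = sqrt(-48033) = 9*I*sqrt(593)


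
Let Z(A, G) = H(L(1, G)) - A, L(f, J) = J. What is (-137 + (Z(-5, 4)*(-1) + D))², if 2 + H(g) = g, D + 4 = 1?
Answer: 21609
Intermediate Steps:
D = -3 (D = -4 + 1 = -3)
H(g) = -2 + g
Z(A, G) = -2 + G - A (Z(A, G) = (-2 + G) - A = -2 + G - A)
(-137 + (Z(-5, 4)*(-1) + D))² = (-137 + ((-2 + 4 - 1*(-5))*(-1) - 3))² = (-137 + ((-2 + 4 + 5)*(-1) - 3))² = (-137 + (7*(-1) - 3))² = (-137 + (-7 - 3))² = (-137 - 10)² = (-147)² = 21609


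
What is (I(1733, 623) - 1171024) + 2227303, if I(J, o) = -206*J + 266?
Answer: 699547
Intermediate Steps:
I(J, o) = 266 - 206*J
(I(1733, 623) - 1171024) + 2227303 = ((266 - 206*1733) - 1171024) + 2227303 = ((266 - 356998) - 1171024) + 2227303 = (-356732 - 1171024) + 2227303 = -1527756 + 2227303 = 699547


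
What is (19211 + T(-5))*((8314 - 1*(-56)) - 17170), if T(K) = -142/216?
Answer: -4564377400/27 ≈ -1.6905e+8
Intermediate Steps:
T(K) = -71/108 (T(K) = -142*1/216 = -71/108)
(19211 + T(-5))*((8314 - 1*(-56)) - 17170) = (19211 - 71/108)*((8314 - 1*(-56)) - 17170) = 2074717*((8314 + 56) - 17170)/108 = 2074717*(8370 - 17170)/108 = (2074717/108)*(-8800) = -4564377400/27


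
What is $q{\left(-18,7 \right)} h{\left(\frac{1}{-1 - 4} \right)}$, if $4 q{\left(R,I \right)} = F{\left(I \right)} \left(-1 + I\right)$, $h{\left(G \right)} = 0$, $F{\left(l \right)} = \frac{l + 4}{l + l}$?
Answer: $0$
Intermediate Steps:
$F{\left(l \right)} = \frac{4 + l}{2 l}$
$q{\left(R,I \right)} = \frac{\left(-1 + I\right) \left(4 + I\right)}{8 I}$ ($q{\left(R,I \right)} = \frac{\frac{4 + I}{2 I} \left(-1 + I\right)}{4} = \frac{\frac{1}{2} \frac{1}{I} \left(-1 + I\right) \left(4 + I\right)}{4} = \frac{\left(-1 + I\right) \left(4 + I\right)}{8 I}$)
$q{\left(-18,7 \right)} h{\left(\frac{1}{-1 - 4} \right)} = \frac{\left(-1 + 7\right) \left(4 + 7\right)}{8 \cdot 7} \cdot 0 = \frac{1}{8} \cdot \frac{1}{7} \cdot 6 \cdot 11 \cdot 0 = \frac{33}{28} \cdot 0 = 0$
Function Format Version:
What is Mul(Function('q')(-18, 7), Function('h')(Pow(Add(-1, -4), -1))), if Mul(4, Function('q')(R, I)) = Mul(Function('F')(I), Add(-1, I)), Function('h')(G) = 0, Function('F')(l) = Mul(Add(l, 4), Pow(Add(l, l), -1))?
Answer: 0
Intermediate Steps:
Function('F')(l) = Mul(Rational(1, 2), Pow(l, -1), Add(4, l)) (Function('F')(l) = Mul(Add(4, l), Pow(Mul(2, l), -1)) = Mul(Add(4, l), Mul(Rational(1, 2), Pow(l, -1))) = Mul(Rational(1, 2), Pow(l, -1), Add(4, l)))
Function('q')(R, I) = Mul(Rational(1, 8), Pow(I, -1), Add(-1, I), Add(4, I)) (Function('q')(R, I) = Mul(Rational(1, 4), Mul(Mul(Rational(1, 2), Pow(I, -1), Add(4, I)), Add(-1, I))) = Mul(Rational(1, 4), Mul(Rational(1, 2), Pow(I, -1), Add(-1, I), Add(4, I))) = Mul(Rational(1, 8), Pow(I, -1), Add(-1, I), Add(4, I)))
Mul(Function('q')(-18, 7), Function('h')(Pow(Add(-1, -4), -1))) = Mul(Mul(Rational(1, 8), Pow(7, -1), Add(-1, 7), Add(4, 7)), 0) = Mul(Mul(Rational(1, 8), Rational(1, 7), 6, 11), 0) = Mul(Rational(33, 28), 0) = 0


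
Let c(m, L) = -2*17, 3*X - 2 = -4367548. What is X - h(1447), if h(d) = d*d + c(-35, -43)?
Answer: -10648871/3 ≈ -3.5496e+6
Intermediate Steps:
X = -4367546/3 (X = 2/3 + (1/3)*(-4367548) = 2/3 - 4367548/3 = -4367546/3 ≈ -1.4558e+6)
c(m, L) = -34
h(d) = -34 + d**2 (h(d) = d*d - 34 = d**2 - 34 = -34 + d**2)
X - h(1447) = -4367546/3 - (-34 + 1447**2) = -4367546/3 - (-34 + 2093809) = -4367546/3 - 1*2093775 = -4367546/3 - 2093775 = -10648871/3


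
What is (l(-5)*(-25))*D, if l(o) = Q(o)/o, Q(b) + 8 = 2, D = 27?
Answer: -810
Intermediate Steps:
Q(b) = -6 (Q(b) = -8 + 2 = -6)
l(o) = -6/o
(l(-5)*(-25))*D = (-6/(-5)*(-25))*27 = (-6*(-⅕)*(-25))*27 = ((6/5)*(-25))*27 = -30*27 = -810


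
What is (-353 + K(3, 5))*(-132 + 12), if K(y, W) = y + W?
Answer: 41400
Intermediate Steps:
K(y, W) = W + y
(-353 + K(3, 5))*(-132 + 12) = (-353 + (5 + 3))*(-132 + 12) = (-353 + 8)*(-120) = -345*(-120) = 41400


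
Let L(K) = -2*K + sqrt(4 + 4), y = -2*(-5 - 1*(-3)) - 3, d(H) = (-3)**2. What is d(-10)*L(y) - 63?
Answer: -81 + 18*sqrt(2) ≈ -55.544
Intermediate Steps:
d(H) = 9
y = 1 (y = -2*(-5 + 3) - 3 = -2*(-2) - 3 = 4 - 3 = 1)
L(K) = -2*K + 2*sqrt(2) (L(K) = -2*K + sqrt(8) = -2*K + 2*sqrt(2))
d(-10)*L(y) - 63 = 9*(-2*1 + 2*sqrt(2)) - 63 = 9*(-2 + 2*sqrt(2)) - 63 = (-18 + 18*sqrt(2)) - 63 = -81 + 18*sqrt(2)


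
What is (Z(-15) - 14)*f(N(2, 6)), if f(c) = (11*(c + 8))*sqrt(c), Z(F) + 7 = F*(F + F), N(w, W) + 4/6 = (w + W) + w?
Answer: 163592*sqrt(21)/3 ≈ 2.4989e+5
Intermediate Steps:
N(w, W) = -2/3 + W + 2*w (N(w, W) = -2/3 + ((w + W) + w) = -2/3 + ((W + w) + w) = -2/3 + (W + 2*w) = -2/3 + W + 2*w)
Z(F) = -7 + 2*F**2 (Z(F) = -7 + F*(F + F) = -7 + F*(2*F) = -7 + 2*F**2)
f(c) = sqrt(c)*(88 + 11*c) (f(c) = (11*(8 + c))*sqrt(c) = (88 + 11*c)*sqrt(c) = sqrt(c)*(88 + 11*c))
(Z(-15) - 14)*f(N(2, 6)) = ((-7 + 2*(-15)**2) - 14)*(11*sqrt(-2/3 + 6 + 2*2)*(8 + (-2/3 + 6 + 2*2))) = ((-7 + 2*225) - 14)*(11*sqrt(-2/3 + 6 + 4)*(8 + (-2/3 + 6 + 4))) = ((-7 + 450) - 14)*(11*sqrt(28/3)*(8 + 28/3)) = (443 - 14)*(11*(2*sqrt(21)/3)*(52/3)) = 429*(1144*sqrt(21)/9) = 163592*sqrt(21)/3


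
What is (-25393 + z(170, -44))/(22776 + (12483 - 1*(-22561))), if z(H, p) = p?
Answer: -25437/57820 ≈ -0.43993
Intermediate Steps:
(-25393 + z(170, -44))/(22776 + (12483 - 1*(-22561))) = (-25393 - 44)/(22776 + (12483 - 1*(-22561))) = -25437/(22776 + (12483 + 22561)) = -25437/(22776 + 35044) = -25437/57820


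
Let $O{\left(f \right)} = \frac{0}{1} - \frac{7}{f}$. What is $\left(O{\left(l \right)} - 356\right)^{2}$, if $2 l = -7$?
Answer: $125316$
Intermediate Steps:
$l = - \frac{7}{2}$ ($l = \frac{1}{2} \left(-7\right) = - \frac{7}{2} \approx -3.5$)
$O{\left(f \right)} = - \frac{7}{f}$ ($O{\left(f \right)} = 0 \cdot 1 - \frac{7}{f} = 0 - \frac{7}{f} = - \frac{7}{f}$)
$\left(O{\left(l \right)} - 356\right)^{2} = \left(- \frac{7}{- \frac{7}{2}} - 356\right)^{2} = \left(\left(-7\right) \left(- \frac{2}{7}\right) - 356\right)^{2} = \left(2 - 356\right)^{2} = \left(-354\right)^{2} = 125316$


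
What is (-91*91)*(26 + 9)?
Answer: -289835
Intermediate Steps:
(-91*91)*(26 + 9) = -8281*35 = -289835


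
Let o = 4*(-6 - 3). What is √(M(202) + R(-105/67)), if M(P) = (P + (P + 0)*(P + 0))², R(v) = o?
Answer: 20*√4203730 ≈ 41006.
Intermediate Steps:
o = -36 (o = 4*(-9) = -36)
R(v) = -36
M(P) = (P + P²)² (M(P) = (P + P*P)² = (P + P²)²)
√(M(202) + R(-105/67)) = √(202²*(1 + 202)² - 36) = √(40804*203² - 36) = √(40804*41209 - 36) = √(1681492036 - 36) = √1681492000 = 20*√4203730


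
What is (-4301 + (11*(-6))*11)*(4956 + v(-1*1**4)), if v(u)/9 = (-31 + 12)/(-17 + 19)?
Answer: -48968007/2 ≈ -2.4484e+7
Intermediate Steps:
v(u) = -171/2 (v(u) = 9*((-31 + 12)/(-17 + 19)) = 9*(-19/2) = -171/2)
(-4301 + (11*(-6))*11)*(4956 + v(-1*1**4)) = (-4301 + (11*(-6))*11)*(4956 - 171/2) = (-4301 - 66*11)*(9741/2) = (-4301 - 726)*(9741/2) = -5027*9741/2 = -48968007/2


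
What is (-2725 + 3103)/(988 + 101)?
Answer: 42/121 ≈ 0.34711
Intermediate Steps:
(-2725 + 3103)/(988 + 101) = 378/1089 = 378*(1/1089) = 42/121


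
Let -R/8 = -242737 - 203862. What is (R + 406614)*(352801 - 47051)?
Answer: 1216703384500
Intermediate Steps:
R = 3572792 (R = -8*(-242737 - 203862) = -8*(-446599) = 3572792)
(R + 406614)*(352801 - 47051) = (3572792 + 406614)*(352801 - 47051) = 3979406*305750 = 1216703384500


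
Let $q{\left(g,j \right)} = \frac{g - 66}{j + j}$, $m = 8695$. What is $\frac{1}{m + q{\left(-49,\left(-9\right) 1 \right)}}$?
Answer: $\frac{18}{156625} \approx 0.00011492$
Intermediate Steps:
$q{\left(g,j \right)} = \frac{-66 + g}{2 j}$
$\frac{1}{m + q{\left(-49,\left(-9\right) 1 \right)}} = \frac{1}{8695 + \frac{-66 - 49}{2 \left(\left(-9\right) 1\right)}} = \frac{1}{8695 + \frac{1}{2} \frac{1}{-9} \left(-115\right)} = \frac{1}{8695 + \frac{1}{2} \left(- \frac{1}{9}\right) \left(-115\right)} = \frac{1}{8695 + \frac{115}{18}} = \frac{1}{\frac{156625}{18}} = \frac{18}{156625}$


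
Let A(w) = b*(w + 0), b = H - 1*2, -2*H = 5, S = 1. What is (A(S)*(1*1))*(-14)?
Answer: 63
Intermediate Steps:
H = -5/2 (H = -½*5 = -5/2 ≈ -2.5000)
b = -9/2 (b = -5/2 - 1*2 = -5/2 - 2 = -9/2 ≈ -4.5000)
A(w) = -9*w/2 (A(w) = -9*(w + 0)/2 = -9*w/2)
(A(S)*(1*1))*(-14) = ((-9/2*1)*(1*1))*(-14) = -9/2*1*(-14) = -9/2*(-14) = 63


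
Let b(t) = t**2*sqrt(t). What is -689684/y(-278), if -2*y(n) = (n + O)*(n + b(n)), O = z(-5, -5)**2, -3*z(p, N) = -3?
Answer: 689684/827235145359 + 1379368*I*sqrt(278)/5951331981 ≈ 8.3372e-7 + 0.0038645*I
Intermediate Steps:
z(p, N) = 1 (z(p, N) = -1/3*(-3) = 1)
b(t) = t**(5/2)
O = 1 (O = 1**2 = 1)
y(n) = -(1 + n)*(n + n**(5/2))/2 (y(n) = -(n + 1)*(n + n**(5/2))/2 = -(1 + n)*(n + n**(5/2))/2)
-689684/y(-278) = -689684/(-1/2*(-278) - 1/2*(-278)**2 - 38642*I*sqrt(278) - (-10742476)*I*sqrt(278)) = -689684/(139 - 1/2*77284 - 38642*I*sqrt(278) - (-10742476)*I*sqrt(278)) = -689684/(139 - 38642 - 38642*I*sqrt(278) + 10742476*I*sqrt(278)) = -689684/(-38503 + 10703834*I*sqrt(278))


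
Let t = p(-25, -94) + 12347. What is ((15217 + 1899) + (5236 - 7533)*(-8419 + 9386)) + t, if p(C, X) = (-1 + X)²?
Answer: -2182711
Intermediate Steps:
t = 21372 (t = (-1 - 94)² + 12347 = (-95)² + 12347 = 9025 + 12347 = 21372)
((15217 + 1899) + (5236 - 7533)*(-8419 + 9386)) + t = ((15217 + 1899) + (5236 - 7533)*(-8419 + 9386)) + 21372 = (17116 - 2297*967) + 21372 = (17116 - 2221199) + 21372 = -2204083 + 21372 = -2182711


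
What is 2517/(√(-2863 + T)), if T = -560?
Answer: -839*I*√3423/1141 ≈ -43.021*I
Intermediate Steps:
2517/(√(-2863 + T)) = 2517/(√(-2863 - 560)) = 2517/(√(-3423)) = 2517/((I*√3423)) = 2517*(-I*√3423/3423) = -839*I*√3423/1141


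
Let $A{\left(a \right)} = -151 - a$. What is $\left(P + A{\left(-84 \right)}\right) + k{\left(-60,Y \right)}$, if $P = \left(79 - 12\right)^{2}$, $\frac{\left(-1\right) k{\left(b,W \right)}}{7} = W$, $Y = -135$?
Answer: $5367$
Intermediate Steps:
$k{\left(b,W \right)} = - 7 W$
$P = 4489$ ($P = 67^{2} = 4489$)
$\left(P + A{\left(-84 \right)}\right) + k{\left(-60,Y \right)} = \left(4489 - 67\right) - -945 = \left(4489 + \left(-151 + 84\right)\right) + 945 = \left(4489 - 67\right) + 945 = 4422 + 945 = 5367$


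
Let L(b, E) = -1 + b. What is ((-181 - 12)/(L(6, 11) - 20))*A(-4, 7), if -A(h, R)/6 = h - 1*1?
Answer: 386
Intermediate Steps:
A(h, R) = 6 - 6*h (A(h, R) = -6*(h - 1*1) = -6*(h - 1) = -6*(-1 + h) = 6 - 6*h)
((-181 - 12)/(L(6, 11) - 20))*A(-4, 7) = ((-181 - 12)/((-1 + 6) - 20))*(6 - 6*(-4)) = (-193/(5 - 20))*(6 + 24) = -193/(-15)*30 = -193*(-1/15)*30 = (193/15)*30 = 386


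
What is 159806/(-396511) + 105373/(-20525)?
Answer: -45061571753/8138388275 ≈ -5.5369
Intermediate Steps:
159806/(-396511) + 105373/(-20525) = 159806*(-1/396511) + 105373*(-1/20525) = -159806/396511 - 105373/20525 = -45061571753/8138388275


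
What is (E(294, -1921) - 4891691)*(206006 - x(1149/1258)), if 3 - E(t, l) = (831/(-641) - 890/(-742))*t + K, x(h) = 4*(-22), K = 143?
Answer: -34250598264849834/33973 ≈ -1.0082e+12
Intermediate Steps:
x(h) = -88
E(t, l) = -140 + 23056*t/237811 (E(t, l) = 3 - ((831/(-641) - 890/(-742))*t + 143) = 3 - ((831*(-1/641) - 890*(-1/742))*t + 143) = 3 - ((-831/641 + 445/371)*t + 143) = 3 - (-23056*t/237811 + 143) = 3 - (143 - 23056*t/237811) = 3 + (-143 + 23056*t/237811) = -140 + 23056*t/237811)
(E(294, -1921) - 4891691)*(206006 - x(1149/1258)) = ((-140 + (23056/237811)*294) - 4891691)*(206006 - 1*(-88)) = ((-140 + 968352/33973) - 4891691)*(206006 + 88) = (-3787868/33973 - 4891691)*206094 = -166189206211/33973*206094 = -34250598264849834/33973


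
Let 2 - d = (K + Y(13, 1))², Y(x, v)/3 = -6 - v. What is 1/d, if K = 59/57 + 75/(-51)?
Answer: -938961/429556519 ≈ -0.0021859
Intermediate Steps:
K = -422/969 (K = 59*(1/57) + 75*(-1/51) = 59/57 - 25/17 = -422/969 ≈ -0.43550)
Y(x, v) = -18 - 3*v (Y(x, v) = 3*(-6 - v) = -18 - 3*v)
d = -429556519/938961 (d = 2 - (-422/969 + (-18 - 3*1))² = 2 - (-422/969 + (-18 - 3))² = 2 - (-422/969 - 21)² = 2 - (-20771/969)² = 2 - 1*431434441/938961 = 2 - 431434441/938961 = -429556519/938961 ≈ -457.48)
1/d = 1/(-429556519/938961) = -938961/429556519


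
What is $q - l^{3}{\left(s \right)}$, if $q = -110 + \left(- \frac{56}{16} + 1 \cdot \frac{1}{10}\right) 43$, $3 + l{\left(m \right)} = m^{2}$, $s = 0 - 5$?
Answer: $- \frac{54521}{5} \approx -10904.0$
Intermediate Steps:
$s = -5$
$l{\left(m \right)} = -3 + m^{2}$
$q = - \frac{1281}{5}$ ($q = -110 + \left(\left(-56\right) \frac{1}{16} + 1 \cdot \frac{1}{10}\right) 43 = -110 + \left(- \frac{7}{2} + \frac{1}{10}\right) 43 = -110 - \frac{731}{5} = - \frac{1281}{5} \approx -256.2$)
$q - l^{3}{\left(s \right)} = - \frac{1281}{5} - \left(-3 + \left(-5\right)^{2}\right)^{3} = - \frac{1281}{5} - \left(-3 + 25\right)^{3} = - \frac{1281}{5} - 22^{3} = - \frac{1281}{5} - 10648 = - \frac{54521}{5}$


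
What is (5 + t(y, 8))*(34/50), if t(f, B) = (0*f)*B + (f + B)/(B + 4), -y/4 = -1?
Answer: 102/25 ≈ 4.0800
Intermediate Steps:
y = 4 (y = -4*(-1) = 4)
t(f, B) = (B + f)/(4 + B) (t(f, B) = 0*B + (B + f)/(4 + B) = 0 + (B + f)/(4 + B) = (B + f)/(4 + B))
(5 + t(y, 8))*(34/50) = (5 + (8 + 4)/(4 + 8))*(34/50) = (5 + 12/12)*(34*(1/50)) = (5 + (1/12)*12)*(17/25) = (5 + 1)*(17/25) = 6*(17/25) = 102/25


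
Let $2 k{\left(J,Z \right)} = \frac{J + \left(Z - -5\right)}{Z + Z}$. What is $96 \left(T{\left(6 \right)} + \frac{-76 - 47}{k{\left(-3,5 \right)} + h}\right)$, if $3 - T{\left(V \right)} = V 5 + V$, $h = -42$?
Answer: $- \frac{2402784}{833} \approx -2884.5$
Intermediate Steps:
$k{\left(J,Z \right)} = \frac{5 + J + Z}{4 Z}$ ($k{\left(J,Z \right)} = \frac{\left(J + \left(Z - -5\right)\right) \frac{1}{Z + Z}}{2} = \frac{\left(J + \left(Z + 5\right)\right) \frac{1}{2 Z}}{2} = \frac{\left(J + \left(5 + Z\right)\right) \frac{1}{2 Z}}{2} = \frac{\left(5 + J + Z\right) \frac{1}{2 Z}}{2} = \frac{\frac{1}{2} \frac{1}{Z} \left(5 + J + Z\right)}{2} = \frac{5 + J + Z}{4 Z}$)
$T{\left(V \right)} = 3 - 6 V$ ($T{\left(V \right)} = 3 - \left(V 5 + V\right) = 3 - \left(5 V + V\right) = 3 - 6 V$)
$96 \left(T{\left(6 \right)} + \frac{-76 - 47}{k{\left(-3,5 \right)} + h}\right) = 96 \left(\left(3 - 36\right) + \frac{-76 - 47}{\frac{5 - 3 + 5}{4 \cdot 5} - 42}\right) = 96 \left(\left(3 - 36\right) - \frac{123}{\frac{1}{4} \cdot \frac{1}{5} \cdot 7 - 42}\right) = 96 \left(-33 - \frac{123}{\frac{7}{20} - 42}\right) = 96 \left(-33 - \frac{123}{- \frac{833}{20}}\right) = 96 \left(-33 - - \frac{2460}{833}\right) = 96 \left(-33 + \frac{2460}{833}\right) = 96 \left(- \frac{25029}{833}\right) = - \frac{2402784}{833}$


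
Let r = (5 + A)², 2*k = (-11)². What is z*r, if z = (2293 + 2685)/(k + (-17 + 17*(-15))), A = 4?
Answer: -89604/47 ≈ -1906.5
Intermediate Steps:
k = 121/2 (k = (½)*(-11)² = (½)*121 = 121/2 ≈ 60.500)
z = -9956/423 (z = (2293 + 2685)/(121/2 + (-17 + 17*(-15))) = 4978/(121/2 + (-17 - 255)) = 4978/(121/2 - 272) = 4978/(-423/2) = 4978*(-2/423) = -9956/423 ≈ -23.537)
r = 81 (r = (5 + 4)² = 9² = 81)
z*r = -9956/423*81 = -89604/47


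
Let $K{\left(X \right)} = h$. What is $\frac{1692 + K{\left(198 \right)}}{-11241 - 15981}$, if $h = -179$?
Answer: $- \frac{1513}{27222} \approx -0.05558$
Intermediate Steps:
$K{\left(X \right)} = -179$
$\frac{1692 + K{\left(198 \right)}}{-11241 - 15981} = \frac{1692 - 179}{-11241 - 15981} = \frac{1513}{-27222} = 1513 \left(- \frac{1}{27222}\right) = - \frac{1513}{27222}$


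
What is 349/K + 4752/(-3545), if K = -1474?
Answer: -8241653/5225330 ≈ -1.5772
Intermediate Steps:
349/K + 4752/(-3545) = 349/(-1474) + 4752/(-3545) = 349*(-1/1474) + 4752*(-1/3545) = -349/1474 - 4752/3545 = -8241653/5225330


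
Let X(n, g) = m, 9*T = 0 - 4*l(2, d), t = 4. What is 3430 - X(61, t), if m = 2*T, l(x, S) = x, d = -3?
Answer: 30886/9 ≈ 3431.8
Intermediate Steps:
T = -8/9 (T = (0 - 4*2)/9 = (0 - 8)/9 = (1/9)*(-8) = -8/9 ≈ -0.88889)
m = -16/9 (m = 2*(-8/9) = -16/9 ≈ -1.7778)
X(n, g) = -16/9
3430 - X(61, t) = 3430 - 1*(-16/9) = 3430 + 16/9 = 30886/9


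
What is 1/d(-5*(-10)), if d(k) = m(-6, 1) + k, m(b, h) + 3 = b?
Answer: 1/41 ≈ 0.024390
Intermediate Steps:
m(b, h) = -3 + b
d(k) = -9 + k (d(k) = (-3 - 6) + k = -9 + k)
1/d(-5*(-10)) = 1/(-9 - 5*(-10)) = 1/(-9 + 50) = 1/41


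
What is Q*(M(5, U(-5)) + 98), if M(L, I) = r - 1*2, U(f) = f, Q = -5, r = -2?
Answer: -470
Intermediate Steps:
M(L, I) = -4 (M(L, I) = -2 - 1*2 = -2 - 2 = -4)
Q*(M(5, U(-5)) + 98) = -5*(-4 + 98) = -5*94 = -470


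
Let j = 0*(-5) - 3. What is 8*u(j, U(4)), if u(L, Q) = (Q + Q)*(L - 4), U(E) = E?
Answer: -448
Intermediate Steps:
j = -3 (j = 0 - 3 = -3)
u(L, Q) = 2*Q*(-4 + L) (u(L, Q) = (2*Q)*(-4 + L) = 2*Q*(-4 + L))
8*u(j, U(4)) = 8*(2*4*(-4 - 3)) = 8*(2*4*(-7)) = 8*(-56) = -448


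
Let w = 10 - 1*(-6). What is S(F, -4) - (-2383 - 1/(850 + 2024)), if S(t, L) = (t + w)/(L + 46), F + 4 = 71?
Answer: 23990479/10059 ≈ 2385.0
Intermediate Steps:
F = 67 (F = -4 + 71 = 67)
w = 16 (w = 10 + 6 = 16)
S(t, L) = (16 + t)/(46 + L) (S(t, L) = (t + 16)/(L + 46) = (16 + t)/(46 + L))
S(F, -4) - (-2383 - 1/(850 + 2024)) = (16 + 67)/(46 - 4) - (-2383 - 1/(850 + 2024)) = 83/42 - (-2383 - 1/2874) = 83/42 - 1*(-6848743/2874) = 83/42 + 6848743/2874 = 23990479/10059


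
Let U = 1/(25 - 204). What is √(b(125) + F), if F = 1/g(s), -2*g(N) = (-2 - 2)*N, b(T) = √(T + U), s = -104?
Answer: √(-416533 + 1452048*√444994)/9308 ≈ 3.3429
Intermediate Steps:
U = -1/179 (U = 1/(-179) = -1/179 ≈ -0.0055866)
b(T) = √(-1/179 + T) (b(T) = √(T - 1/179) = √(-1/179 + T))
g(N) = 2*N (g(N) = -(-2 - 2)*N/2 = -(-2)*N = 2*N)
F = -1/208 (F = 1/(2*(-104)) = 1/(-208) = -1/208 ≈ -0.0048077)
√(b(125) + F) = √(√(-179 + 32041*125)/179 - 1/208) = √(√(-179 + 4005125)/179 - 1/208) = √(√4004946/179 - 1/208) = √((3*√444994)/179 - 1/208) = √(3*√444994/179 - 1/208) = √(-1/208 + 3*√444994/179)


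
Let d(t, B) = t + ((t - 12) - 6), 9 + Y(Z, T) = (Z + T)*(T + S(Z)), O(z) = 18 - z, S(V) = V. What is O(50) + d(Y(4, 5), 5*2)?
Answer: 94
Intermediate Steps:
Y(Z, T) = -9 + (T + Z)**2 (Y(Z, T) = -9 + (Z + T)*(T + Z) = -9 + (T + Z)*(T + Z) = -9 + (T + Z)**2)
d(t, B) = -18 + 2*t (d(t, B) = t + ((-12 + t) - 6) = t + (-18 + t) = -18 + 2*t)
O(50) + d(Y(4, 5), 5*2) = (18 - 1*50) + (-18 + 2*(-9 + 5**2 + 4**2 + 2*5*4)) = (18 - 50) + (-18 + 2*(-9 + 25 + 16 + 40)) = -32 + (-18 + 2*72) = -32 + (-18 + 144) = -32 + 126 = 94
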